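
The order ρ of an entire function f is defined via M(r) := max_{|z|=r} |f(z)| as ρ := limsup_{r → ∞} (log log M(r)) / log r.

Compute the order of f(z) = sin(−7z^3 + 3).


Write sin(w) = (e^{iw} ± e^{−iw})/(2 or 2i), so |sin(w)| ≤ e^{|w|}. With w = −7z^3 + 3, |w| ≤ 7r^3 + 3 on |z|=r, giving M(r) ≤ e^{7r^3 + 3} and ρ ≤ 3. For the lower bound, choose z on |z|=r with -7z^3 purely imaginary of modulus 7r^3; then |sin(−7z^3 + 3)| grows like e^{7r^3}/2, so ρ ≥ 3. Hence ρ = 3.
Therefore ρ = 3.

Order ρ = 3.


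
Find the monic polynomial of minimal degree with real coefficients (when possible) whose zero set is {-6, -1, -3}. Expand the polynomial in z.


The polynomial is p(z) = ∏_{α ∈ S} (z − α), where S = {-6, -1, -3}.
Expanding the product yields: p(z) = z^3 + 10·z^2 + 27·z + 18.
The resulting polynomial has degree 3 and real coefficients as required.

p(z) = z^3 + 10·z^2 + 27·z + 18.


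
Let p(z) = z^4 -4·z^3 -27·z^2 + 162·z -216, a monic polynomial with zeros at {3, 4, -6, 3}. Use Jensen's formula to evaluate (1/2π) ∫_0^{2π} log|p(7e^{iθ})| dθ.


Zeros: -6, 3, 3, 4; r = 7.
Inside |z| < r: -6, 3, 3, 4. Outside (|z| ≥ r): ∅.
p(0) = -216, so log|p(0)| = log(216) = 5.3753.
Apply Jensen: I(r) = log|p(0)| + Σ_k log(r/|z_k|), summed over zeros inside |z| < r.
  log(r/|z_k|) for z_k = 3: log(7/3) = 0.8473
  log(r/|z_k|) for z_k = 4: log(7/4) = 0.5596
  log(r/|z_k|) for z_k = -6: log(7/6) = 0.1542
  log(r/|z_k|) for z_k = 3: log(7/3) = 0.8473
Sum over inside zeros: 2.4084.
I(r) = log|p(0)| + (inside sum) = 5.3753 + 2.4084 = 7.7836.
Closed form (all zeros inside, monic): I(r) = n·log(r) = 4·log(7) = 7.7836. ✓

I(r) ≈ 7.7836.


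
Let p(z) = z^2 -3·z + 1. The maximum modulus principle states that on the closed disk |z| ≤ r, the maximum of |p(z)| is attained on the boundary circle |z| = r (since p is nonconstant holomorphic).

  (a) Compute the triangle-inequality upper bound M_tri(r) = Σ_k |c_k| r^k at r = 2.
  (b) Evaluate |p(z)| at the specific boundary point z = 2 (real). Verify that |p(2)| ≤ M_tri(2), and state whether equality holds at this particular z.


Coefficients: c_0 = 1, c_1 = -3, c_2 = 1. Radius r = 2.
Part (a). Triangle bound: M_tri(r) = Σ_k |c_k| r^k
  = |1|·2^0 + |-3|·2^1 + |1|·2^2
  = 1 + 6 + 4 = 11.
This bounds M(r) := max_{|z|=r} |p(z)| from above; equality holds iff all terms c_k z^k can be made to align in phase at a single z on |z|=r.
Part (b). At z = 2 (real, on the circle |z| = r):
  p(2) = (1)·2^0 + (-3)·2^1 + (1)·2^2 = -1.
  |p(2)| = 1.
Check: |p(2)| = 1 ≤ 11 = M_tri(2). ✓ Equality does not hold at z = 2 (the coefficients have mixed signs, so the terms do not all align in phase there).

M_tri(2) = 11; |p(2)| = 1; equality at z=2: no.


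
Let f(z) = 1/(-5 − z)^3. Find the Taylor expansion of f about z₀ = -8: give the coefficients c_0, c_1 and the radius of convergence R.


Let w = z − z₀, so z = z₀ + w.
Then -5 − z = -5 − (z₀ + w) = (-5 − z₀) − w = 3 − w.
f(z) = 1/(3 − w)^3 = (1/(3)^3) · (1 − w/(3))^{−3}.
By the binomial series (1−u)^{−3} = Σ_{n≥0} C(n+2, 2) u^n for |u|<1, with u = w/(3):
  c_n = C(n+2, 2) / (3)^(n+3).
  c_0 = 1/(3)^3 = 1/27.
  c_1 = 3/(3)^4 = 1/27.
The series is valid for |w/d| < 1, i.e. |z − z₀| < |d|.
Radius of convergence: R = |-5 − z₀| = |3| = 3 (distance from z₀ to the singularity z = -5).

c_0 = 1/27, c_1 = 1/27; R = 3.


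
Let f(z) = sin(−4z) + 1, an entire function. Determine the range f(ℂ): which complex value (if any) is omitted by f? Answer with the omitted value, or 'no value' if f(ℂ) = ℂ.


Little Picard bounds the complement of f(ℂ) to at most one point.
sin is entire and surjective onto ℂ: for every w ∈ ℂ, sin(ζ) = w has a solution ζ ∈ ℂ (e.g., via the complex inverse arcsin). With ζ = −4z this gives z = ζ/(-4). Then 1·sin(−4z) takes every value in 1·ℂ = ℂ, and adding 1 is a bijection of ℂ. So f is surjective and omits no value. (Note: only on the real line is sin bounded by [−1, 1].)

Omitted value: no value.


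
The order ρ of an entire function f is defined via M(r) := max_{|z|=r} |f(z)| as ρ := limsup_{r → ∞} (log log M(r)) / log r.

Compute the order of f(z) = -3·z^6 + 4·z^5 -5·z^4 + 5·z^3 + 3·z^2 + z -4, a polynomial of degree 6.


|f(z)| ≤ Σ|c_k|·r^k = O(r^6) as r → ∞. Polynomial growth is O(e^{r^ε}) for every ε > 0 (since r^6/e^{r^ε} → 0), so ρ ≤ ε for all ε > 0, i.e. ρ = 0. Every nonconstant polynomial has order 0.
Therefore ρ = 0.

Order ρ = 0.


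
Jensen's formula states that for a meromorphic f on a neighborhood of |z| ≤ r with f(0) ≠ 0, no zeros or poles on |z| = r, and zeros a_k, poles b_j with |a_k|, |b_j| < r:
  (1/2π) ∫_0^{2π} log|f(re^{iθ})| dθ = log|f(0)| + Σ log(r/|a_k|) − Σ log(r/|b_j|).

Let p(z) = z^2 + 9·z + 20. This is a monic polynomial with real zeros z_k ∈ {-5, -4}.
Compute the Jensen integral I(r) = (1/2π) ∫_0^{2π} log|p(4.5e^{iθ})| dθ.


Zeros: -5, -4; r = 4.5.
Inside |z| < r: -4. Outside (|z| ≥ r): -5.
p(0) = 20, so log|p(0)| = log(20) = 2.9957.
Apply Jensen: I(r) = log|p(0)| + Σ_k log(r/|z_k|), summed over zeros inside |z| < r.
  log(r/|z_k|) for z_k = -4: log(4.5/4) = 0.1178
  Outside zeros (-5) contribute nothing to the Jensen sum.
Sum over inside zeros: 0.1178.
I(r) = log|p(0)| + (inside sum) = 2.9957 + 0.1178 = 3.1135.
Note: since some zeros are outside |z| ≤ r, the simplified n·log(r) form does NOT apply — only the inside zeros contribute.

I(r) ≈ 3.1135.


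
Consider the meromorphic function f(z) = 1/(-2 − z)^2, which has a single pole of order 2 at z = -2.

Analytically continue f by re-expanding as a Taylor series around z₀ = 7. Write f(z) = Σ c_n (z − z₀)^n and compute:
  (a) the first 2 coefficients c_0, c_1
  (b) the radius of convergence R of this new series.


Let w = z − z₀, so z = z₀ + w.
Then -2 − z = -2 − (z₀ + w) = (-2 − z₀) − w = -9 − w.
f(z) = 1/(-9 − w)^2 = (1/(-9)^2) · (1 − w/(-9))^{−2}.
By the binomial series (1−u)^{−2} = Σ_{n≥0} C(n+1, 1) u^n for |u|<1, with u = w/(-9):
  c_n = C(n+1, 1) / (-9)^(n+2).
  c_0 = 1/(-9)^2 = 1/81.
  c_1 = 2/(-9)^3 = -2/729.
The series is valid for |w/d| < 1, i.e. |z − z₀| < |d|.
Radius of convergence: R = |-2 − z₀| = |-9| = 9 (distance from z₀ to the singularity z = -2).

c_0 = 1/81, c_1 = -2/729; R = 9.


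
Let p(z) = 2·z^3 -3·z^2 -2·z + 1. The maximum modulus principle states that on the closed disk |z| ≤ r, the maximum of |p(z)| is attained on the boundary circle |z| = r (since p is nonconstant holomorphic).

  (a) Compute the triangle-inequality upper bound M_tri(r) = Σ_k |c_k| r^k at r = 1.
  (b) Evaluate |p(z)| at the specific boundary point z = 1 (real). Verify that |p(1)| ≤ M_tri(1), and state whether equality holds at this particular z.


Coefficients: c_0 = 1, c_1 = -2, c_2 = -3, c_3 = 2. Radius r = 1.
Part (a). Triangle bound: M_tri(r) = Σ_k |c_k| r^k
  = |1|·1^0 + |-2|·1^1 + |-3|·1^2 + |2|·1^3
  = 1 + 2 + 3 + 2 = 8.
This bounds M(r) := max_{|z|=r} |p(z)| from above; equality holds iff all terms c_k z^k can be made to align in phase at a single z on |z|=r.
Part (b). At z = 1 (real, on the circle |z| = r):
  p(1) = (1)·1^0 + (-2)·1^1 + (-3)·1^2 + (2)·1^3 = -2.
  |p(1)| = 2.
Check: |p(1)| = 2 ≤ 8 = M_tri(1). ✓ Equality does not hold at z = 1 (the coefficients have mixed signs, so the terms do not all align in phase there).

M_tri(1) = 8; |p(1)| = 2; equality at z=1: no.


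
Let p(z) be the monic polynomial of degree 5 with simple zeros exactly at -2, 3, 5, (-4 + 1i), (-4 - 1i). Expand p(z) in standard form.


The polynomial is p(z) = ∏_{α ∈ S} (z − α), where S = {-2, 3, 5, (-4 + 1i), (-4 - 1i)}.
Expanding the product yields: p(z) = z^5 + 2·z^4 -32·z^3 -80·z^2 + 223·z + 510.
Note conjugate pairs combine to real quadratics: (z − (-4+1i))(z − (-4−1i)) = z² + 8z + 17.
The resulting polynomial has degree 5 and real coefficients as required.

p(z) = z^5 + 2·z^4 -32·z^3 -80·z^2 + 223·z + 510.


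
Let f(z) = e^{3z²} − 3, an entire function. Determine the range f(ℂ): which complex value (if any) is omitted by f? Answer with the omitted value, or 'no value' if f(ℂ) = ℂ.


Little Picard bounds the complement of f(ℂ) to at most one point.
The exponent g(z) = 3z² is a nonconstant polynomial, hence surjective onto ℂ. So e^{g(z)} takes every value in {e^w : w ∈ ℂ} = ℂ ∖ {0}. Adding -3 shifts the range to ℂ ∖ {-3}. f omits exactly -3.

Omitted value: -3.


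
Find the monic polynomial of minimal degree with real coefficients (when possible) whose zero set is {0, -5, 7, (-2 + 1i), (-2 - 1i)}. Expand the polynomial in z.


The polynomial is p(z) = ∏_{α ∈ S} (z − α), where S = {0, -5, 7, (-2 + 1i), (-2 - 1i)}.
Expanding the product yields: p(z) = z^5 + 2·z^4 -38·z^3 -150·z^2 -175·z.
Note conjugate pairs combine to real quadratics: (z − (-2+1i))(z − (-2−1i)) = z² + 4z + 5.
The resulting polynomial has degree 5 and real coefficients as required.

p(z) = z^5 + 2·z^4 -38·z^3 -150·z^2 -175·z.


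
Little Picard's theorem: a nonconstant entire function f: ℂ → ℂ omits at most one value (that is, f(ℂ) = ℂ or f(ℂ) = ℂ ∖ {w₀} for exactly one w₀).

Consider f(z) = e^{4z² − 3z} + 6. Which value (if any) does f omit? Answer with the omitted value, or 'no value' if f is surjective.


Little Picard bounds the complement of f(ℂ) to at most one point.
The exponent g(z) = 4z² − 3z is a nonconstant polynomial, hence surjective onto ℂ. So e^{g(z)} takes every value in {e^w : w ∈ ℂ} = ℂ ∖ {0}. Adding 6 shifts the range to ℂ ∖ {6}. f omits exactly 6.

Omitted value: 6.


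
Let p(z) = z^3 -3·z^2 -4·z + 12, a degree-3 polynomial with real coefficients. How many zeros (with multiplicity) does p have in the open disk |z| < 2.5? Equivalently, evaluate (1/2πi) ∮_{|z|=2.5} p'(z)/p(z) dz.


The zeros of p are: 3, 2, -2.
Their magnitudes are: 3, 2, 2.
Zeros with |z| < R = 2.5: 2, -2.
Count = 2.
By the argument principle, (1/2πi) ∮_{|z|=R} p'(z)/p(z) dz equals exactly this count.

Number of zeros inside |z| < 2.5: 2.


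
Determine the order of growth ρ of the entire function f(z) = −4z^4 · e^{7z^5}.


M(r) = max_{|z|=r} |-4|·|z|^4·|e^{7z^5}| = 4·r^4 · e^{7r^5} (the factors attain their maxima compatibly on |z|=r). Then log M(r) = log 4 + 4·log r + 7r^5, dominated by the last term, so log log M(r) ~ 5·log r. The polynomial factor -4z^4 contributes only a log r term and does not affect the order. ρ = 5.
Therefore ρ = 5.

Order ρ = 5.


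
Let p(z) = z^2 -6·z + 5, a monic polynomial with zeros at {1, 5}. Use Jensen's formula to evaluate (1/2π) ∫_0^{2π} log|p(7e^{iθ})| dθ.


Zeros: 1, 5; r = 7.
Inside |z| < r: 1, 5. Outside (|z| ≥ r): ∅.
p(0) = 5, so log|p(0)| = log(5) = 1.6094.
Apply Jensen: I(r) = log|p(0)| + Σ_k log(r/|z_k|), summed over zeros inside |z| < r.
  log(r/|z_k|) for z_k = 1: log(7/1) = 1.9459
  log(r/|z_k|) for z_k = 5: log(7/5) = 0.3365
Sum over inside zeros: 2.2824.
I(r) = log|p(0)| + (inside sum) = 1.6094 + 2.2824 = 3.8918.
Closed form (all zeros inside, monic): I(r) = n·log(r) = 2·log(7) = 3.8918. ✓

I(r) ≈ 3.8918.


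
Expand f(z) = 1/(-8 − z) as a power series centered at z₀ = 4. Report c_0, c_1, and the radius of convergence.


Let w = z − z₀, so z = z₀ + w.
Then -8 − z = -8 − (z₀ + w) = (-8 − z₀) − w = -12 − w.
f(z) = 1/(-12 − w) = (1/(-12)) · 1/(1 − w/(-12)) = Σ_{n≥0} w^n / (-12)^(n+1).
So c_n = 1/(-12)^(n+1):
  c_0 = 1/(-12)^1 = -1/12.
  c_1 = 1/(-12)^2 = 1/144.
The series is valid for |w/d| < 1, i.e. |z − z₀| < |d|.
Radius of convergence: R = |-8 − z₀| = |-12| = 12 (distance from z₀ to the singularity z = -8).

c_0 = -1/12, c_1 = 1/144; R = 12.


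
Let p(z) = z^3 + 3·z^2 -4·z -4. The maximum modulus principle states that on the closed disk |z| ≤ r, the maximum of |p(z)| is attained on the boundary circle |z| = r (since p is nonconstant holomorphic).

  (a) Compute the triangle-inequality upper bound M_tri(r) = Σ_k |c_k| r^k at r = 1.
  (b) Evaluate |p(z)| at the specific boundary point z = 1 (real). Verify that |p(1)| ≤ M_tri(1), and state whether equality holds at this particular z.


Coefficients: c_0 = -4, c_1 = -4, c_2 = 3, c_3 = 1. Radius r = 1.
Part (a). Triangle bound: M_tri(r) = Σ_k |c_k| r^k
  = |-4|·1^0 + |-4|·1^1 + |3|·1^2 + |1|·1^3
  = 4 + 4 + 3 + 1 = 12.
This bounds M(r) := max_{|z|=r} |p(z)| from above; equality holds iff all terms c_k z^k can be made to align in phase at a single z on |z|=r.
Part (b). At z = 1 (real, on the circle |z| = r):
  p(1) = (-4)·1^0 + (-4)·1^1 + (3)·1^2 + (1)·1^3 = -4.
  |p(1)| = 4.
Check: |p(1)| = 4 ≤ 12 = M_tri(1). ✓ Equality does not hold at z = 1 (the coefficients have mixed signs, so the terms do not all align in phase there).

M_tri(1) = 12; |p(1)| = 4; equality at z=1: no.


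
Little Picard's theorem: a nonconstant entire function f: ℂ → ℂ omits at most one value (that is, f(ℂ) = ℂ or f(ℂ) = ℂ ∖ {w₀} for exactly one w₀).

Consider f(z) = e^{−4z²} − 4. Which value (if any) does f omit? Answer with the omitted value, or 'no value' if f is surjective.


Little Picard bounds the complement of f(ℂ) to at most one point.
The exponent g(z) = −4z² is a nonconstant polynomial, hence surjective onto ℂ. So e^{g(z)} takes every value in {e^w : w ∈ ℂ} = ℂ ∖ {0}. Adding -4 shifts the range to ℂ ∖ {-4}. f omits exactly -4.

Omitted value: -4.


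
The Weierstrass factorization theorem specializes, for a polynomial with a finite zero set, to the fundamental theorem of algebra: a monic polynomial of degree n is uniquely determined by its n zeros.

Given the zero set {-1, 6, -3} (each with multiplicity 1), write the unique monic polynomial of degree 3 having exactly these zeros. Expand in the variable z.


The polynomial is p(z) = ∏_{α ∈ S} (z − α), where S = {-1, 6, -3}.
Expanding the product yields: p(z) = z^3 -2·z^2 -21·z -18.
The resulting polynomial has degree 3 and real coefficients as required.

p(z) = z^3 -2·z^2 -21·z -18.


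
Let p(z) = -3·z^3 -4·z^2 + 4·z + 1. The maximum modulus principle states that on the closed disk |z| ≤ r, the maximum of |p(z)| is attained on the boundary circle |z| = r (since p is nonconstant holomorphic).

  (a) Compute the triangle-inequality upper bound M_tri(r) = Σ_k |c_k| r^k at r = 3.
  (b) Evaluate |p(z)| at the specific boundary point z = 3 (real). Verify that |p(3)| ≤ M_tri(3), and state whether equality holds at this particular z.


Coefficients: c_0 = 1, c_1 = 4, c_2 = -4, c_3 = -3. Radius r = 3.
Part (a). Triangle bound: M_tri(r) = Σ_k |c_k| r^k
  = |1|·3^0 + |4|·3^1 + |-4|·3^2 + |-3|·3^3
  = 1 + 12 + 36 + 81 = 130.
This bounds M(r) := max_{|z|=r} |p(z)| from above; equality holds iff all terms c_k z^k can be made to align in phase at a single z on |z|=r.
Part (b). At z = 3 (real, on the circle |z| = r):
  p(3) = (1)·3^0 + (4)·3^1 + (-4)·3^2 + (-3)·3^3 = -104.
  |p(3)| = 104.
Check: |p(3)| = 104 ≤ 130 = M_tri(3). ✓ Equality does not hold at z = 3 (the coefficients have mixed signs, so the terms do not all align in phase there).

M_tri(3) = 130; |p(3)| = 104; equality at z=3: no.


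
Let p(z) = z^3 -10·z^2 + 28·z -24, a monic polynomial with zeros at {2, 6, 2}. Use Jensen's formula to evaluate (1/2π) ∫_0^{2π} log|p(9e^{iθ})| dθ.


Zeros: 2, 2, 6; r = 9.
Inside |z| < r: 2, 2, 6. Outside (|z| ≥ r): ∅.
p(0) = -24, so log|p(0)| = log(24) = 3.1781.
Apply Jensen: I(r) = log|p(0)| + Σ_k log(r/|z_k|), summed over zeros inside |z| < r.
  log(r/|z_k|) for z_k = 2: log(9/2) = 1.5041
  log(r/|z_k|) for z_k = 6: log(9/6) = 0.4055
  log(r/|z_k|) for z_k = 2: log(9/2) = 1.5041
Sum over inside zeros: 3.4136.
I(r) = log|p(0)| + (inside sum) = 3.1781 + 3.4136 = 6.5917.
Closed form (all zeros inside, monic): I(r) = n·log(r) = 3·log(9) = 6.5917. ✓

I(r) ≈ 6.5917.


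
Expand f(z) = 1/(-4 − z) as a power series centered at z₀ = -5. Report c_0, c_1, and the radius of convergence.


Let w = z − z₀, so z = z₀ + w.
Then -4 − z = -4 − (z₀ + w) = (-4 − z₀) − w = 1 − w.
f(z) = 1/(1 − w) = (1/(1)) · 1/(1 − w/(1)) = Σ_{n≥0} w^n / (1)^(n+1).
So c_n = 1/(1)^(n+1):
  c_0 = 1/(1)^1 = 1.
  c_1 = 1/(1)^2 = 1.
The series is valid for |w/d| < 1, i.e. |z − z₀| < |d|.
Radius of convergence: R = |-4 − z₀| = |1| = 1 (distance from z₀ to the singularity z = -4).

c_0 = 1, c_1 = 1; R = 1.


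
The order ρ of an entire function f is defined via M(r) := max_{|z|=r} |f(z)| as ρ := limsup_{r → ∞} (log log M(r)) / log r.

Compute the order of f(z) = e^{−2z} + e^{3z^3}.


Each summand is entire of order 1 and 3 respectively (as in the single-exponential case). The order of a sum is at most the max of the orders, so ρ ≤ 3. For the lower bound: on |z|=r choose arg z so that 3z^3 is real positive; then |e^{3z^3}| = e^{3r^3} while |e^{-2z}| ≤ e^{2r^1} = o(e^{3r^3}). So |f| ≥ e^{3r^3}(1 − o(1)) and ρ ≥ 3. Hence ρ = max(1, 3) = 3.
Therefore ρ = 3.

Order ρ = 3.


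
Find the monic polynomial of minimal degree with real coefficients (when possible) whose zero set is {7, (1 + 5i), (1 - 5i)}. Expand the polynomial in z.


The polynomial is p(z) = ∏_{α ∈ S} (z − α), where S = {7, (1 + 5i), (1 - 5i)}.
Expanding the product yields: p(z) = z^3 -9·z^2 + 40·z -182.
Note conjugate pairs combine to real quadratics: (z − (1+5i))(z − (1−5i)) = z² − 2z + 26.
The resulting polynomial has degree 3 and real coefficients as required.

p(z) = z^3 -9·z^2 + 40·z -182.


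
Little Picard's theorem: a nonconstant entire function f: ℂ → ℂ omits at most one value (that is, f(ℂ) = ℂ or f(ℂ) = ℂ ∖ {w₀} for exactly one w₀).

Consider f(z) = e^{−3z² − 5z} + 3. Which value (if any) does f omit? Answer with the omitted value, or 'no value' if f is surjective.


Little Picard bounds the complement of f(ℂ) to at most one point.
The exponent g(z) = −3z² − 5z is a nonconstant polynomial, hence surjective onto ℂ. So e^{g(z)} takes every value in {e^w : w ∈ ℂ} = ℂ ∖ {0}. Adding 3 shifts the range to ℂ ∖ {3}. f omits exactly 3.

Omitted value: 3.


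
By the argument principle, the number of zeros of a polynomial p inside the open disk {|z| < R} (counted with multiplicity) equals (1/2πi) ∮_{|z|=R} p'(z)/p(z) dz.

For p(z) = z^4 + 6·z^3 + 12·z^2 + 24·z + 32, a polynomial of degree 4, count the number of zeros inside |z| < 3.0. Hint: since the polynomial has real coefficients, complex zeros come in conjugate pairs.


The zeros of p are: -2, (0 + 2i), (0 - 2i), -4.
Their magnitudes are: 2, 2, 2, 4.
Zeros with |z| < R = 3.0: -2, (0 + 2i), (0 - 2i).
Count = 3.
By the argument principle, (1/2πi) ∮_{|z|=R} p'(z)/p(z) dz equals exactly this count.

Number of zeros inside |z| < 3.0: 3.


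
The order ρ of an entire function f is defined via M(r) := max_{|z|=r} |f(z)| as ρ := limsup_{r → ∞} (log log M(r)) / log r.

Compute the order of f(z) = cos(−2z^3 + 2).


Write cos(w) = (e^{iw} ± e^{−iw})/(2 or 2i), so |cos(w)| ≤ e^{|w|}. With w = −2z^3 + 2, |w| ≤ 2r^3 + 2 on |z|=r, giving M(r) ≤ e^{2r^3 + 2} and ρ ≤ 3. For the lower bound, choose z on |z|=r with -2z^3 purely imaginary of modulus 2r^3; then |cos(−2z^3 + 2)| grows like e^{2r^3}/2, so ρ ≥ 3. Hence ρ = 3.
Therefore ρ = 3.

Order ρ = 3.


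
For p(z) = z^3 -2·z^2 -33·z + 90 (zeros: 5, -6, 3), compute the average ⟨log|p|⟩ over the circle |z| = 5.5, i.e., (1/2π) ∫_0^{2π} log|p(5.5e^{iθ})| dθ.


Zeros: -6, 3, 5; r = 5.5.
Inside |z| < r: 3, 5. Outside (|z| ≥ r): -6.
p(0) = 90, so log|p(0)| = log(90) = 4.4998.
Apply Jensen: I(r) = log|p(0)| + Σ_k log(r/|z_k|), summed over zeros inside |z| < r.
  log(r/|z_k|) for z_k = 5: log(5.5/5) = 0.0953
  log(r/|z_k|) for z_k = 3: log(5.5/3) = 0.6061
  Outside zeros (-6) contribute nothing to the Jensen sum.
Sum over inside zeros: 0.7014.
I(r) = log|p(0)| + (inside sum) = 4.4998 + 0.7014 = 5.2013.
Note: since some zeros are outside |z| ≤ r, the simplified n·log(r) form does NOT apply — only the inside zeros contribute.

I(r) ≈ 5.2013.


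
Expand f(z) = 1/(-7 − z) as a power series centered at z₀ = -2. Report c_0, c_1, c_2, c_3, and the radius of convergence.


Let w = z − z₀, so z = z₀ + w.
Then -7 − z = -7 − (z₀ + w) = (-7 − z₀) − w = -5 − w.
f(z) = 1/(-5 − w) = (1/(-5)) · 1/(1 − w/(-5)) = Σ_{n≥0} w^n / (-5)^(n+1).
So c_n = 1/(-5)^(n+1):
  c_0 = 1/(-5)^1 = -1/5.
  c_1 = 1/(-5)^2 = 1/25.
  c_2 = 1/(-5)^3 = -1/125.
  c_3 = 1/(-5)^4 = 1/625.
The series is valid for |w/d| < 1, i.e. |z − z₀| < |d|.
Radius of convergence: R = |-7 − z₀| = |-5| = 5 (distance from z₀ to the singularity z = -7).

c_0 = -1/5, c_1 = 1/25, c_2 = -1/125, c_3 = 1/625; R = 5.


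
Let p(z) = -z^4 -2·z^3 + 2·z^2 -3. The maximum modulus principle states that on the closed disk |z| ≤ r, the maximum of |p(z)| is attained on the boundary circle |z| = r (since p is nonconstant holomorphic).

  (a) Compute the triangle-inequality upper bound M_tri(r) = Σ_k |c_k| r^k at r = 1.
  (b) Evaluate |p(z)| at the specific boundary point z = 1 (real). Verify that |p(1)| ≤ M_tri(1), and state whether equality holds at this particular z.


Coefficients: c_0 = -3, c_1 = 0, c_2 = 2, c_3 = -2, c_4 = -1. Radius r = 1.
Part (a). Triangle bound: M_tri(r) = Σ_k |c_k| r^k
  = |-3|·1^0 + |0|·1^1 + |2|·1^2 + |-2|·1^3 + |-1|·1^4
  = 3 + 0 + 2 + 2 + 1 = 8.
This bounds M(r) := max_{|z|=r} |p(z)| from above; equality holds iff all terms c_k z^k can be made to align in phase at a single z on |z|=r.
Part (b). At z = 1 (real, on the circle |z| = r):
  p(1) = (-3)·1^0 + (0)·1^1 + (2)·1^2 + (-2)·1^3 + (-1)·1^4 = -4.
  |p(1)| = 4.
Check: |p(1)| = 4 ≤ 8 = M_tri(1). ✓ Equality does not hold at z = 1 (the coefficients have mixed signs, so the terms do not all align in phase there).

M_tri(1) = 8; |p(1)| = 4; equality at z=1: no.


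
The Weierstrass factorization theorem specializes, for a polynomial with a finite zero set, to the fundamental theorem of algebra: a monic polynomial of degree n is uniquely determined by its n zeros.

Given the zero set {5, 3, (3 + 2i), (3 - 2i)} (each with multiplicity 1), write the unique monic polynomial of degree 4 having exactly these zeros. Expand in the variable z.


The polynomial is p(z) = ∏_{α ∈ S} (z − α), where S = {5, 3, (3 + 2i), (3 - 2i)}.
Expanding the product yields: p(z) = z^4 -14·z^3 + 76·z^2 -194·z + 195.
Note conjugate pairs combine to real quadratics: (z − (3+2i))(z − (3−2i)) = z² − 6z + 13.
The resulting polynomial has degree 4 and real coefficients as required.

p(z) = z^4 -14·z^3 + 76·z^2 -194·z + 195.


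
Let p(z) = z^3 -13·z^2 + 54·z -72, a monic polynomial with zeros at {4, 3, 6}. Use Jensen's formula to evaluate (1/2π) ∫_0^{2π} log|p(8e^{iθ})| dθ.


Zeros: 3, 4, 6; r = 8.
Inside |z| < r: 3, 4, 6. Outside (|z| ≥ r): ∅.
p(0) = -72, so log|p(0)| = log(72) = 4.2767.
Apply Jensen: I(r) = log|p(0)| + Σ_k log(r/|z_k|), summed over zeros inside |z| < r.
  log(r/|z_k|) for z_k = 4: log(8/4) = 0.6931
  log(r/|z_k|) for z_k = 3: log(8/3) = 0.9808
  log(r/|z_k|) for z_k = 6: log(8/6) = 0.2877
Sum over inside zeros: 1.9617.
I(r) = log|p(0)| + (inside sum) = 4.2767 + 1.9617 = 6.2383.
Closed form (all zeros inside, monic): I(r) = n·log(r) = 3·log(8) = 6.2383. ✓

I(r) ≈ 6.2383.


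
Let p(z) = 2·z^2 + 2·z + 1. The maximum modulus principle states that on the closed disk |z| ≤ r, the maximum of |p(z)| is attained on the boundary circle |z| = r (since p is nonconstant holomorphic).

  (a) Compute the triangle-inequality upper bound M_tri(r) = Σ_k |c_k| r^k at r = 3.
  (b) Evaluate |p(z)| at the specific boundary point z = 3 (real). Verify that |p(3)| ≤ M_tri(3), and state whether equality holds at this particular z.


Coefficients: c_0 = 1, c_1 = 2, c_2 = 2. Radius r = 3.
Part (a). Triangle bound: M_tri(r) = Σ_k |c_k| r^k
  = |1|·3^0 + |2|·3^1 + |2|·3^2
  = 1 + 6 + 18 = 25.
This bounds M(r) := max_{|z|=r} |p(z)| from above; equality holds iff all terms c_k z^k can be made to align in phase at a single z on |z|=r.
Part (b). At z = 3 (real, on the circle |z| = r):
  p(3) = (1)·3^0 + (2)·3^1 + (2)·3^2 = 25.
  |p(3)| = 25.
Since all nonzero coefficients share the same sign, |p(3)| = 25 = M_tri(3); the triangle bound is attained at z = 3, so in fact M(r) = 25.

M_tri(3) = 25; |p(3)| = 25; equality at z=3: yes.


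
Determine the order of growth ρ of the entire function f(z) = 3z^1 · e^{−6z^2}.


M(r) = max_{|z|=r} |3|·|z|^1·|e^{−6z^2}| = 3·r^1 · e^{6r^2} (the factors attain their maxima compatibly on |z|=r). Then log M(r) = log 3 + 1·log r + 6r^2, dominated by the last term, so log log M(r) ~ 2·log r. The polynomial factor 3z^1 contributes only a log r term and does not affect the order. ρ = 2.
Therefore ρ = 2.

Order ρ = 2.


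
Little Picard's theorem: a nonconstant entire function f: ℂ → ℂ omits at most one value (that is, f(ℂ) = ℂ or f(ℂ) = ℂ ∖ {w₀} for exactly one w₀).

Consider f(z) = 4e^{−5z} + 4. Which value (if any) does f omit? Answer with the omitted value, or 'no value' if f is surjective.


Little Picard bounds the complement of f(ℂ) to at most one point.
e^{−5z} is never zero on ℂ, so 4·e^{−5z} takes every value in ℂ ∖ {0}. Adding 4 shifts the range to ℂ ∖ {4}. Thus f omits exactly the value 4.

Omitted value: 4.


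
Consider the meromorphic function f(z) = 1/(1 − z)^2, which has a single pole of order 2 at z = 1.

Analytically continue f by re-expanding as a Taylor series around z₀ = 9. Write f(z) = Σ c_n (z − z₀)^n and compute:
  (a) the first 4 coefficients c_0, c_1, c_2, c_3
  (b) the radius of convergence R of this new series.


Let w = z − z₀, so z = z₀ + w.
Then 1 − z = 1 − (z₀ + w) = (1 − z₀) − w = -8 − w.
f(z) = 1/(-8 − w)^2 = (1/(-8)^2) · (1 − w/(-8))^{−2}.
By the binomial series (1−u)^{−2} = Σ_{n≥0} C(n+1, 1) u^n for |u|<1, with u = w/(-8):
  c_n = C(n+1, 1) / (-8)^(n+2).
  c_0 = 1/(-8)^2 = 1/64.
  c_1 = 2/(-8)^3 = -1/256.
  c_2 = 3/(-8)^4 = 3/4096.
  c_3 = 4/(-8)^5 = -1/8192.
The series is valid for |w/d| < 1, i.e. |z − z₀| < |d|.
Radius of convergence: R = |1 − z₀| = |-8| = 8 (distance from z₀ to the singularity z = 1).

c_0 = 1/64, c_1 = -1/256, c_2 = 3/4096, c_3 = -1/8192; R = 8.


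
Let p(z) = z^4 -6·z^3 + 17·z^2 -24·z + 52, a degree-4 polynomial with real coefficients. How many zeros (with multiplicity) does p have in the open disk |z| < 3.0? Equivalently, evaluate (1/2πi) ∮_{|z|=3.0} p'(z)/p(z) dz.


The zeros of p are: (0 + 2i), (0 - 2i), (3 + 2i), (3 - 2i).
Their magnitudes are: 2, 2, 3.606, 3.606.
Zeros with |z| < R = 3.0: (0 + 2i), (0 - 2i).
Count = 2.
By the argument principle, (1/2πi) ∮_{|z|=R} p'(z)/p(z) dz equals exactly this count.

Number of zeros inside |z| < 3.0: 2.


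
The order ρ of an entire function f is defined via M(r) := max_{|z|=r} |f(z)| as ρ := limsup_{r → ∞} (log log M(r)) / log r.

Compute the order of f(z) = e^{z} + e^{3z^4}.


Each summand is entire of order 1 and 4 respectively (as in the single-exponential case). The order of a sum is at most the max of the orders, so ρ ≤ 4. For the lower bound: on |z|=r choose arg z so that 3z^4 is real positive; then |e^{3z^4}| = e^{3r^4} while |e^{1z}| ≤ e^{1r^1} = o(e^{3r^4}). So |f| ≥ e^{3r^4}(1 − o(1)) and ρ ≥ 4. Hence ρ = max(1, 4) = 4.
Therefore ρ = 4.

Order ρ = 4.


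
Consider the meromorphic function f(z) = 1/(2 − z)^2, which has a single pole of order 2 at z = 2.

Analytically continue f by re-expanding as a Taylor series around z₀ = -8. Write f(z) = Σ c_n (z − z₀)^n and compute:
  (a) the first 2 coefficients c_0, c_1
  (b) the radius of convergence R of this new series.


Let w = z − z₀, so z = z₀ + w.
Then 2 − z = 2 − (z₀ + w) = (2 − z₀) − w = 10 − w.
f(z) = 1/(10 − w)^2 = (1/(10)^2) · (1 − w/(10))^{−2}.
By the binomial series (1−u)^{−2} = Σ_{n≥0} C(n+1, 1) u^n for |u|<1, with u = w/(10):
  c_n = C(n+1, 1) / (10)^(n+2).
  c_0 = 1/(10)^2 = 1/100.
  c_1 = 2/(10)^3 = 1/500.
The series is valid for |w/d| < 1, i.e. |z − z₀| < |d|.
Radius of convergence: R = |2 − z₀| = |10| = 10 (distance from z₀ to the singularity z = 2).

c_0 = 1/100, c_1 = 1/500; R = 10.


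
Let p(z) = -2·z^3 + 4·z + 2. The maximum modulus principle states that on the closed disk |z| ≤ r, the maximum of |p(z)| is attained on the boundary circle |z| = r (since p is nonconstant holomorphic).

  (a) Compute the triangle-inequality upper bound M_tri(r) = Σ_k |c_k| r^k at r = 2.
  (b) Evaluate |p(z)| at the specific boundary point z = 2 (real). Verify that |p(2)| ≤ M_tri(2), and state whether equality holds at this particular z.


Coefficients: c_0 = 2, c_1 = 4, c_2 = 0, c_3 = -2. Radius r = 2.
Part (a). Triangle bound: M_tri(r) = Σ_k |c_k| r^k
  = |2|·2^0 + |4|·2^1 + |0|·2^2 + |-2|·2^3
  = 2 + 8 + 0 + 16 = 26.
This bounds M(r) := max_{|z|=r} |p(z)| from above; equality holds iff all terms c_k z^k can be made to align in phase at a single z on |z|=r.
Part (b). At z = 2 (real, on the circle |z| = r):
  p(2) = (2)·2^0 + (4)·2^1 + (0)·2^2 + (-2)·2^3 = -6.
  |p(2)| = 6.
Check: |p(2)| = 6 ≤ 26 = M_tri(2). ✓ Equality does not hold at z = 2 (the coefficients have mixed signs, so the terms do not all align in phase there).

M_tri(2) = 26; |p(2)| = 6; equality at z=2: no.


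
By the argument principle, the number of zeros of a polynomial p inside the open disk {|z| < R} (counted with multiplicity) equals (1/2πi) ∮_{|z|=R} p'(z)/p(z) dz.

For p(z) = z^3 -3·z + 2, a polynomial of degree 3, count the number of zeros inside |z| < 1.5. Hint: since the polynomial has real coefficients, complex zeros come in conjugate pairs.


The zeros of p are: 1, -2, 1.
Their magnitudes are: 1, 2, 1.
Zeros with |z| < R = 1.5: 1, 1.
Count = 2.
By the argument principle, (1/2πi) ∮_{|z|=R} p'(z)/p(z) dz equals exactly this count.

Number of zeros inside |z| < 1.5: 2.


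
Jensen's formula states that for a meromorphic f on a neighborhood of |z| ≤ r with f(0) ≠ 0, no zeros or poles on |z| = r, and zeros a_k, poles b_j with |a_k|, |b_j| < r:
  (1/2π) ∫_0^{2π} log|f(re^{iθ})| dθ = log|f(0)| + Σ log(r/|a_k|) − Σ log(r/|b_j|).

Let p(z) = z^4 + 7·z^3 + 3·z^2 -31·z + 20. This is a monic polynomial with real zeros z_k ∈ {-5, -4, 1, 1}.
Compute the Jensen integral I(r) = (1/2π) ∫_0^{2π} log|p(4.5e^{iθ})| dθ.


Zeros: -5, -4, 1, 1; r = 4.5.
Inside |z| < r: -4, 1, 1. Outside (|z| ≥ r): -5.
p(0) = 20, so log|p(0)| = log(20) = 2.9957.
Apply Jensen: I(r) = log|p(0)| + Σ_k log(r/|z_k|), summed over zeros inside |z| < r.
  log(r/|z_k|) for z_k = -4: log(4.5/4) = 0.1178
  log(r/|z_k|) for z_k = 1: log(4.5/1) = 1.5041
  log(r/|z_k|) for z_k = 1: log(4.5/1) = 1.5041
  Outside zeros (-5) contribute nothing to the Jensen sum.
Sum over inside zeros: 3.1259.
I(r) = log|p(0)| + (inside sum) = 2.9957 + 3.1259 = 6.1217.
Note: since some zeros are outside |z| ≤ r, the simplified n·log(r) form does NOT apply — only the inside zeros contribute.

I(r) ≈ 6.1217.


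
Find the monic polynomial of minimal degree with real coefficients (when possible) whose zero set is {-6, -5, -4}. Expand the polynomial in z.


The polynomial is p(z) = ∏_{α ∈ S} (z − α), where S = {-6, -5, -4}.
Expanding the product yields: p(z) = z^3 + 15·z^2 + 74·z + 120.
The resulting polynomial has degree 3 and real coefficients as required.

p(z) = z^3 + 15·z^2 + 74·z + 120.


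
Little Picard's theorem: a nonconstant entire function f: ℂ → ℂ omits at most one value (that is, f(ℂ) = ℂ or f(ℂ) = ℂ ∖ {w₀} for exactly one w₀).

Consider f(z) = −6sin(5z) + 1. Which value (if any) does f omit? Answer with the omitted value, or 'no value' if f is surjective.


Little Picard bounds the complement of f(ℂ) to at most one point.
sin is entire and surjective onto ℂ: for every w ∈ ℂ, sin(ζ) = w has a solution ζ ∈ ℂ (e.g., via the complex inverse arcsin). With ζ = 5z this gives z = ζ/(5). Then -6·sin(5z) takes every value in -6·ℂ = ℂ, and adding 1 is a bijection of ℂ. So f is surjective and omits no value. (Note: only on the real line is sin bounded by [−1, 1].)

Omitted value: no value.


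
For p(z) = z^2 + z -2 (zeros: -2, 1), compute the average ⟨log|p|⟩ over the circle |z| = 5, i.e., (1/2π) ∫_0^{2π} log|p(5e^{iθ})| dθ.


Zeros: -2, 1; r = 5.
Inside |z| < r: -2, 1. Outside (|z| ≥ r): ∅.
p(0) = -2, so log|p(0)| = log(2) = 0.6931.
Apply Jensen: I(r) = log|p(0)| + Σ_k log(r/|z_k|), summed over zeros inside |z| < r.
  log(r/|z_k|) for z_k = -2: log(5/2) = 0.9163
  log(r/|z_k|) for z_k = 1: log(5/1) = 1.6094
Sum over inside zeros: 2.5257.
I(r) = log|p(0)| + (inside sum) = 0.6931 + 2.5257 = 3.2189.
Closed form (all zeros inside, monic): I(r) = n·log(r) = 2·log(5) = 3.2189. ✓

I(r) ≈ 3.2189.


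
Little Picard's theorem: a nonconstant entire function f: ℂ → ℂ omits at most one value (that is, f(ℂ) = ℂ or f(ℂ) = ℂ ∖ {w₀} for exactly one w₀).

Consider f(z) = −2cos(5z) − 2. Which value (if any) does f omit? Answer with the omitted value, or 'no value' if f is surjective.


Little Picard bounds the complement of f(ℂ) to at most one point.
cos is entire and surjective onto ℂ: for every w ∈ ℂ, cos(ζ) = w has a solution ζ ∈ ℂ (e.g., via the complex inverse arccos). With ζ = 5z this gives z = ζ/(5). Then -2·cos(5z) takes every value in -2·ℂ = ℂ, and adding -2 is a bijection of ℂ. So f is surjective and omits no value. (Note: only on the real line is cos bounded by [−1, 1].)

Omitted value: no value.


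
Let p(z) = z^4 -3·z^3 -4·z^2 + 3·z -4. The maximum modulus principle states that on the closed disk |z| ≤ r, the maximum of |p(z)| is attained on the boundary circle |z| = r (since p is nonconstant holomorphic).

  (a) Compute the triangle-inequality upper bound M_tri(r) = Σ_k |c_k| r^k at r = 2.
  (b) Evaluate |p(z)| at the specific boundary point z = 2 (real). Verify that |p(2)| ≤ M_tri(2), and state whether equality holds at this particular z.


Coefficients: c_0 = -4, c_1 = 3, c_2 = -4, c_3 = -3, c_4 = 1. Radius r = 2.
Part (a). Triangle bound: M_tri(r) = Σ_k |c_k| r^k
  = |-4|·2^0 + |3|·2^1 + |-4|·2^2 + |-3|·2^3 + |1|·2^4
  = 4 + 6 + 16 + 24 + 16 = 66.
This bounds M(r) := max_{|z|=r} |p(z)| from above; equality holds iff all terms c_k z^k can be made to align in phase at a single z on |z|=r.
Part (b). At z = 2 (real, on the circle |z| = r):
  p(2) = (-4)·2^0 + (3)·2^1 + (-4)·2^2 + (-3)·2^3 + (1)·2^4 = -22.
  |p(2)| = 22.
Check: |p(2)| = 22 ≤ 66 = M_tri(2). ✓ Equality does not hold at z = 2 (the coefficients have mixed signs, so the terms do not all align in phase there).

M_tri(2) = 66; |p(2)| = 22; equality at z=2: no.


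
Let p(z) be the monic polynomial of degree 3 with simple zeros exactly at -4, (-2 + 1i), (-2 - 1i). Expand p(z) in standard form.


The polynomial is p(z) = ∏_{α ∈ S} (z − α), where S = {-4, (-2 + 1i), (-2 - 1i)}.
Expanding the product yields: p(z) = z^3 + 8·z^2 + 21·z + 20.
Note conjugate pairs combine to real quadratics: (z − (-2+1i))(z − (-2−1i)) = z² + 4z + 5.
The resulting polynomial has degree 3 and real coefficients as required.

p(z) = z^3 + 8·z^2 + 21·z + 20.


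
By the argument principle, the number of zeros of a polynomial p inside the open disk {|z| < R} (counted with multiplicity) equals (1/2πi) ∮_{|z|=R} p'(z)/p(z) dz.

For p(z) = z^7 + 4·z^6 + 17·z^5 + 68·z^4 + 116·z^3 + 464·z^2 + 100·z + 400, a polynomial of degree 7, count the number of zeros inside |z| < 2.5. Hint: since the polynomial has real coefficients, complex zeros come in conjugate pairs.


The zeros of p are: (0 + 1i), (0 - 1i), (1 + 3i), (1 - 3i), -4, (-1 + 3i), (-1 - 3i).
Their magnitudes are: 1, 1, 3.162, 3.162, 4, 3.162, 3.162.
Zeros with |z| < R = 2.5: (0 + 1i), (0 - 1i).
Count = 2.
By the argument principle, (1/2πi) ∮_{|z|=R} p'(z)/p(z) dz equals exactly this count.

Number of zeros inside |z| < 2.5: 2.


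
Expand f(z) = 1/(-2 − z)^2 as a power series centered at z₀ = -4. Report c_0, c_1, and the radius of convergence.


Let w = z − z₀, so z = z₀ + w.
Then -2 − z = -2 − (z₀ + w) = (-2 − z₀) − w = 2 − w.
f(z) = 1/(2 − w)^2 = (1/(2)^2) · (1 − w/(2))^{−2}.
By the binomial series (1−u)^{−2} = Σ_{n≥0} C(n+1, 1) u^n for |u|<1, with u = w/(2):
  c_n = C(n+1, 1) / (2)^(n+2).
  c_0 = 1/(2)^2 = 1/4.
  c_1 = 2/(2)^3 = 1/4.
The series is valid for |w/d| < 1, i.e. |z − z₀| < |d|.
Radius of convergence: R = |-2 − z₀| = |2| = 2 (distance from z₀ to the singularity z = -2).

c_0 = 1/4, c_1 = 1/4; R = 2.


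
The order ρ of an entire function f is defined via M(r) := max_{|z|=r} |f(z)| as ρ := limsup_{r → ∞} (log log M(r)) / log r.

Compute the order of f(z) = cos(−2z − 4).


cos(w) is a linear combination of e^{iw} and e^{−iw} (or e^w, e^{−w} in the hyperbolic case), so |cos(w)| ≤ e^{|w|}. With w = −2z − 4, |w| ≤ 2|z| + 4 = 2r + 4 on |z| = r, giving M(r) ≤ e^{2r + 4}, so ρ ≤ 1. On a suitable ray (z = it for sin/cos; z = t for sinh/cosh, t real → ∞), |cos(−2z − 4)| grows like e^{2|t|}/2, so ρ ≥ 1. Hence ρ = 1.
Therefore ρ = 1.

Order ρ = 1.


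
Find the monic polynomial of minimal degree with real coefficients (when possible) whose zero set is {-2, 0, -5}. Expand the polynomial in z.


The polynomial is p(z) = ∏_{α ∈ S} (z − α), where S = {-2, 0, -5}.
Expanding the product yields: p(z) = z^3 + 7·z^2 + 10·z.
The resulting polynomial has degree 3 and real coefficients as required.

p(z) = z^3 + 7·z^2 + 10·z.


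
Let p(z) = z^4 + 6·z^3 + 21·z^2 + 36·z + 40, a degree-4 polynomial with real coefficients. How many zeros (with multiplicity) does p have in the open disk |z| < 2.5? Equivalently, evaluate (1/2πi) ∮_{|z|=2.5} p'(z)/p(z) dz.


The zeros of p are: (-2 + 2i), (-2 - 2i), (-1 + 2i), (-1 - 2i).
Their magnitudes are: 2.828, 2.828, 2.236, 2.236.
Zeros with |z| < R = 2.5: (-1 + 2i), (-1 - 2i).
Count = 2.
By the argument principle, (1/2πi) ∮_{|z|=R} p'(z)/p(z) dz equals exactly this count.

Number of zeros inside |z| < 2.5: 2.


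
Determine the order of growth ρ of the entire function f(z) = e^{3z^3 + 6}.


|e^{3z^3 + 6}| = e^{Re(3·z^3) + 6} ≤ e^{3|z|^3 + 6} = e^{3r^3 + 6} on |z| = r, so ρ ≤ 3. Choosing z on |z|=r so that 3·z^3 is real positive (always possible by picking arg z appropriately) gives |f(z)| = e^{3r^3 + 6}, matching the bound. The additive constant 6 does not affect log log M(r) ~ 3·log r. Hence ρ = 3.
Therefore ρ = 3.

Order ρ = 3.


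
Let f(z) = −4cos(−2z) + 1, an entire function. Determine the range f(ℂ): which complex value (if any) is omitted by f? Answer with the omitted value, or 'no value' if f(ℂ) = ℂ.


Little Picard bounds the complement of f(ℂ) to at most one point.
cos is entire and surjective onto ℂ: for every w ∈ ℂ, cos(ζ) = w has a solution ζ ∈ ℂ (e.g., via the complex inverse arccos). With ζ = −2z this gives z = ζ/(-2). Then -4·cos(−2z) takes every value in -4·ℂ = ℂ, and adding 1 is a bijection of ℂ. So f is surjective and omits no value. (Note: only on the real line is cos bounded by [−1, 1].)

Omitted value: no value.


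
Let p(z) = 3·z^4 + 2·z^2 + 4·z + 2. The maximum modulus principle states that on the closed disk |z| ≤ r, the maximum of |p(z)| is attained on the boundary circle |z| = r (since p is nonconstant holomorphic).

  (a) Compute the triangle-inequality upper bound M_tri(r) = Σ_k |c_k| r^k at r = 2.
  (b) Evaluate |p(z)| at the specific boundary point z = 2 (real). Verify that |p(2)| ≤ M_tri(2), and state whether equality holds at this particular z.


Coefficients: c_0 = 2, c_1 = 4, c_2 = 2, c_3 = 0, c_4 = 3. Radius r = 2.
Part (a). Triangle bound: M_tri(r) = Σ_k |c_k| r^k
  = |2|·2^0 + |4|·2^1 + |2|·2^2 + |0|·2^3 + |3|·2^4
  = 2 + 8 + 8 + 0 + 48 = 66.
This bounds M(r) := max_{|z|=r} |p(z)| from above; equality holds iff all terms c_k z^k can be made to align in phase at a single z on |z|=r.
Part (b). At z = 2 (real, on the circle |z| = r):
  p(2) = (2)·2^0 + (4)·2^1 + (2)·2^2 + (0)·2^3 + (3)·2^4 = 66.
  |p(2)| = 66.
Since all nonzero coefficients share the same sign, |p(2)| = 66 = M_tri(2); the triangle bound is attained at z = 2, so in fact M(r) = 66.

M_tri(2) = 66; |p(2)| = 66; equality at z=2: yes.
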